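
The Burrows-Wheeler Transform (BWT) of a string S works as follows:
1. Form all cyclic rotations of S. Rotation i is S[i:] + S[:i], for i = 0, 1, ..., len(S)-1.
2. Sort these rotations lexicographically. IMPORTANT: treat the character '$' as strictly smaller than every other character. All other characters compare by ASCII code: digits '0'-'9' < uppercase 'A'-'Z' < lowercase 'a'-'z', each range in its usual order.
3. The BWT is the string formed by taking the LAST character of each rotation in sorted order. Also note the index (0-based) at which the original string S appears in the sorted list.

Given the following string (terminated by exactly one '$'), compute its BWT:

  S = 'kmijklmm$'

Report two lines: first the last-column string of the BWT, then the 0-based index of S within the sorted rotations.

All 9 rotations (rotation i = S[i:]+S[:i]):
  rot[0] = kmijklmm$
  rot[1] = mijklmm$k
  rot[2] = ijklmm$km
  rot[3] = jklmm$kmi
  rot[4] = klmm$kmij
  rot[5] = lmm$kmijk
  rot[6] = mm$kmijkl
  rot[7] = m$kmijklm
  rot[8] = $kmijklmm
Sorted (with $ < everything):
  sorted[0] = $kmijklmm  (last char: 'm')
  sorted[1] = ijklmm$km  (last char: 'm')
  sorted[2] = jklmm$kmi  (last char: 'i')
  sorted[3] = klmm$kmij  (last char: 'j')
  sorted[4] = kmijklmm$  (last char: '$')
  sorted[5] = lmm$kmijk  (last char: 'k')
  sorted[6] = m$kmijklm  (last char: 'm')
  sorted[7] = mijklmm$k  (last char: 'k')
  sorted[8] = mm$kmijkl  (last char: 'l')
Last column: mmij$kmkl
Original string S is at sorted index 4

Answer: mmij$kmkl
4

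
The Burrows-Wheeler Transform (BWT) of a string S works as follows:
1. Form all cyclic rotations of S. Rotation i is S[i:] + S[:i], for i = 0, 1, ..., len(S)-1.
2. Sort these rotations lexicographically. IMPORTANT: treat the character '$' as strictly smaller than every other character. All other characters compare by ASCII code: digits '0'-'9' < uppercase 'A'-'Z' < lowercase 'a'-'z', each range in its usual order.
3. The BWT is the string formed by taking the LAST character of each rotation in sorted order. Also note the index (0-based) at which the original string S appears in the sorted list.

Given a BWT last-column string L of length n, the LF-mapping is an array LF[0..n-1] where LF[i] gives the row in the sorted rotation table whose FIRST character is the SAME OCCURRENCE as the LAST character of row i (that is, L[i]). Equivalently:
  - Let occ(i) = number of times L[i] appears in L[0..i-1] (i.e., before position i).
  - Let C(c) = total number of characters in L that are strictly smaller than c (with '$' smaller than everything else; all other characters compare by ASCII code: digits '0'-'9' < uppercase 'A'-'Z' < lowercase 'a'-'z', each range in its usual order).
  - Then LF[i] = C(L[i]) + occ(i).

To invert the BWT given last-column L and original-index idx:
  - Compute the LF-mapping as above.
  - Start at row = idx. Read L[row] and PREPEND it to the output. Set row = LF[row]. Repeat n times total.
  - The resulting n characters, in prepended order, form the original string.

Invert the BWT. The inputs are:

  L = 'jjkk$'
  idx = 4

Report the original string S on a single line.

Answer: kkjj$

Derivation:
LF mapping: 1 2 3 4 0
Walk LF starting at row 4, prepending L[row]:
  step 1: row=4, L[4]='$', prepend. Next row=LF[4]=0
  step 2: row=0, L[0]='j', prepend. Next row=LF[0]=1
  step 3: row=1, L[1]='j', prepend. Next row=LF[1]=2
  step 4: row=2, L[2]='k', prepend. Next row=LF[2]=3
  step 5: row=3, L[3]='k', prepend. Next row=LF[3]=4
Reversed output: kkjj$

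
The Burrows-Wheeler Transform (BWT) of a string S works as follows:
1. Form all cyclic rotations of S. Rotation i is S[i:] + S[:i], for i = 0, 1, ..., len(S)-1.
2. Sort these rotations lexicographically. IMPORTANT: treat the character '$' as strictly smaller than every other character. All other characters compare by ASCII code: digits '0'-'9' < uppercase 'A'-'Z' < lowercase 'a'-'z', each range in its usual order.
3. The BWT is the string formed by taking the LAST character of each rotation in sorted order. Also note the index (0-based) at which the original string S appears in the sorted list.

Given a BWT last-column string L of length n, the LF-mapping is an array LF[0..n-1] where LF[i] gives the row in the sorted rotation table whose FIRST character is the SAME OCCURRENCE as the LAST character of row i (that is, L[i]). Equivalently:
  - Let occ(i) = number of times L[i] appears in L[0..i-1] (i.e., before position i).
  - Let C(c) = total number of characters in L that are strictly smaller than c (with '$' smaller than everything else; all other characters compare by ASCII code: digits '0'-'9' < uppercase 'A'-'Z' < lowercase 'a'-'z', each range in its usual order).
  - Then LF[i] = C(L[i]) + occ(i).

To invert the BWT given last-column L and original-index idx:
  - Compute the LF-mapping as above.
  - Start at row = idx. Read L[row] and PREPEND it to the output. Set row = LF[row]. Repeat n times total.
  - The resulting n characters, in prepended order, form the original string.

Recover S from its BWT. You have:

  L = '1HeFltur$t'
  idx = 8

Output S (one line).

Answer: turtleFH1$

Derivation:
LF mapping: 1 3 4 2 5 7 9 6 0 8
Walk LF starting at row 8, prepending L[row]:
  step 1: row=8, L[8]='$', prepend. Next row=LF[8]=0
  step 2: row=0, L[0]='1', prepend. Next row=LF[0]=1
  step 3: row=1, L[1]='H', prepend. Next row=LF[1]=3
  step 4: row=3, L[3]='F', prepend. Next row=LF[3]=2
  step 5: row=2, L[2]='e', prepend. Next row=LF[2]=4
  step 6: row=4, L[4]='l', prepend. Next row=LF[4]=5
  step 7: row=5, L[5]='t', prepend. Next row=LF[5]=7
  step 8: row=7, L[7]='r', prepend. Next row=LF[7]=6
  step 9: row=6, L[6]='u', prepend. Next row=LF[6]=9
  step 10: row=9, L[9]='t', prepend. Next row=LF[9]=8
Reversed output: turtleFH1$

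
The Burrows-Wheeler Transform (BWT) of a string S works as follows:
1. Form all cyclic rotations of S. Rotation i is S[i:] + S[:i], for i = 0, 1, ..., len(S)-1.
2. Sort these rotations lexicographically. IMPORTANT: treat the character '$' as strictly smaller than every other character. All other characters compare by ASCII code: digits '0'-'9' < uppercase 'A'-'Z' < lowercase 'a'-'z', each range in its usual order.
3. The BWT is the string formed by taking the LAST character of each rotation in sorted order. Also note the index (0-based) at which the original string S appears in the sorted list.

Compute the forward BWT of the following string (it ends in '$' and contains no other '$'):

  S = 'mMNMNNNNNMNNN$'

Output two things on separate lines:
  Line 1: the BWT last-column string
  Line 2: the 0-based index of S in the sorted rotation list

All 14 rotations (rotation i = S[i:]+S[:i]):
  rot[0] = mMNMNNNNNMNNN$
  rot[1] = MNMNNNNNMNNN$m
  rot[2] = NMNNNNNMNNN$mM
  rot[3] = MNNNNNMNNN$mMN
  rot[4] = NNNNNMNNN$mMNM
  rot[5] = NNNNMNNN$mMNMN
  rot[6] = NNNMNNN$mMNMNN
  rot[7] = NNMNNN$mMNMNNN
  rot[8] = NMNNN$mMNMNNNN
  rot[9] = MNNN$mMNMNNNNN
  rot[10] = NNN$mMNMNNNNNM
  rot[11] = NN$mMNMNNNNNMN
  rot[12] = N$mMNMNNNNNMNN
  rot[13] = $mMNMNNNNNMNNN
Sorted (with $ < everything):
  sorted[0] = $mMNMNNNNNMNNN  (last char: 'N')
  sorted[1] = MNMNNNNNMNNN$m  (last char: 'm')
  sorted[2] = MNNN$mMNMNNNNN  (last char: 'N')
  sorted[3] = MNNNNNMNNN$mMN  (last char: 'N')
  sorted[4] = N$mMNMNNNNNMNN  (last char: 'N')
  sorted[5] = NMNNN$mMNMNNNN  (last char: 'N')
  sorted[6] = NMNNNNNMNNN$mM  (last char: 'M')
  sorted[7] = NN$mMNMNNNNNMN  (last char: 'N')
  sorted[8] = NNMNNN$mMNMNNN  (last char: 'N')
  sorted[9] = NNN$mMNMNNNNNM  (last char: 'M')
  sorted[10] = NNNMNNN$mMNMNN  (last char: 'N')
  sorted[11] = NNNNMNNN$mMNMN  (last char: 'N')
  sorted[12] = NNNNNMNNN$mMNM  (last char: 'M')
  sorted[13] = mMNMNNNNNMNNN$  (last char: '$')
Last column: NmNNNNMNNMNNM$
Original string S is at sorted index 13

Answer: NmNNNNMNNMNNM$
13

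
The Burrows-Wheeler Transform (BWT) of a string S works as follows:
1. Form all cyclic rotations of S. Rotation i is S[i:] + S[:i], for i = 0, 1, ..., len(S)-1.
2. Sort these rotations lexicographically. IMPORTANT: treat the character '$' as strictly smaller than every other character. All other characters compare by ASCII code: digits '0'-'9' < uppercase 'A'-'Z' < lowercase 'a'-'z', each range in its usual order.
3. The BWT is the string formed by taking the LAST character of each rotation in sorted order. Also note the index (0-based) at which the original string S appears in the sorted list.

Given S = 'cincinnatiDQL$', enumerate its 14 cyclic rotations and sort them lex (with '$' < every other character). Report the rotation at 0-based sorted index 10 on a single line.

All 14 rotations (rotation i = S[i:]+S[:i]):
  rot[0] = cincinnatiDQL$
  rot[1] = incinnatiDQL$c
  rot[2] = ncinnatiDQL$ci
  rot[3] = cinnatiDQL$cin
  rot[4] = innatiDQL$cinc
  rot[5] = nnatiDQL$cinci
  rot[6] = natiDQL$cincin
  rot[7] = atiDQL$cincinn
  rot[8] = tiDQL$cincinna
  rot[9] = iDQL$cincinnat
  rot[10] = DQL$cincinnati
  rot[11] = QL$cincinnatiD
  rot[12] = L$cincinnatiDQ
  rot[13] = $cincinnatiDQL
Sorted (with $ < everything):
  sorted[0] = $cincinnatiDQL
  sorted[1] = DQL$cincinnati
  sorted[2] = L$cincinnatiDQ
  sorted[3] = QL$cincinnatiD
  sorted[4] = atiDQL$cincinn
  sorted[5] = cincinnatiDQL$
  sorted[6] = cinnatiDQL$cin
  sorted[7] = iDQL$cincinnat
  sorted[8] = incinnatiDQL$c
  sorted[9] = innatiDQL$cinc
  sorted[10] = natiDQL$cincin
  sorted[11] = ncinnatiDQL$ci
  sorted[12] = nnatiDQL$cinci
  sorted[13] = tiDQL$cincinna
sorted[10] = natiDQL$cincin

Answer: natiDQL$cincin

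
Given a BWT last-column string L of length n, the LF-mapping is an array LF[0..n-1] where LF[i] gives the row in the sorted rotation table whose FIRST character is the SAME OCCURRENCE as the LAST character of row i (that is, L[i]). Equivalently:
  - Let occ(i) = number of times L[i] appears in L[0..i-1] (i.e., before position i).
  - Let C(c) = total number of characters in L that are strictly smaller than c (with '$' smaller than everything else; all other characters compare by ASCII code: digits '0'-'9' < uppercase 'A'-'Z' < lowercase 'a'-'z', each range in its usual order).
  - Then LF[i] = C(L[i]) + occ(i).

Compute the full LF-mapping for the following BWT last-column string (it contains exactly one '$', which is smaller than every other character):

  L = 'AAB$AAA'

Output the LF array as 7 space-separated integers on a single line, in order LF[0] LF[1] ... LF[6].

Char counts: '$':1, 'A':5, 'B':1
C (first-col start): C('$')=0, C('A')=1, C('B')=6
L[0]='A': occ=0, LF[0]=C('A')+0=1+0=1
L[1]='A': occ=1, LF[1]=C('A')+1=1+1=2
L[2]='B': occ=0, LF[2]=C('B')+0=6+0=6
L[3]='$': occ=0, LF[3]=C('$')+0=0+0=0
L[4]='A': occ=2, LF[4]=C('A')+2=1+2=3
L[5]='A': occ=3, LF[5]=C('A')+3=1+3=4
L[6]='A': occ=4, LF[6]=C('A')+4=1+4=5

Answer: 1 2 6 0 3 4 5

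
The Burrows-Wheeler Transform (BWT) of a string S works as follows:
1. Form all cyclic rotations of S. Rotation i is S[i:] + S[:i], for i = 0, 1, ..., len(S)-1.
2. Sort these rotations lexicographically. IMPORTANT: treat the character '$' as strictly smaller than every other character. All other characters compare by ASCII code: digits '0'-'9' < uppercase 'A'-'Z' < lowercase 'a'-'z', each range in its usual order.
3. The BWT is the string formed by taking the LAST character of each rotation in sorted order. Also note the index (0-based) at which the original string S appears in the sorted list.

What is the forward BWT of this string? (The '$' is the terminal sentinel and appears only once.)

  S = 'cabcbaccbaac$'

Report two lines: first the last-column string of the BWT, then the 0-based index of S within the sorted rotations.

Answer: cbcabccaa$cba
9

Derivation:
All 13 rotations (rotation i = S[i:]+S[:i]):
  rot[0] = cabcbaccbaac$
  rot[1] = abcbaccbaac$c
  rot[2] = bcbaccbaac$ca
  rot[3] = cbaccbaac$cab
  rot[4] = baccbaac$cabc
  rot[5] = accbaac$cabcb
  rot[6] = ccbaac$cabcba
  rot[7] = cbaac$cabcbac
  rot[8] = baac$cabcbacc
  rot[9] = aac$cabcbaccb
  rot[10] = ac$cabcbaccba
  rot[11] = c$cabcbaccbaa
  rot[12] = $cabcbaccbaac
Sorted (with $ < everything):
  sorted[0] = $cabcbaccbaac  (last char: 'c')
  sorted[1] = aac$cabcbaccb  (last char: 'b')
  sorted[2] = abcbaccbaac$c  (last char: 'c')
  sorted[3] = ac$cabcbaccba  (last char: 'a')
  sorted[4] = accbaac$cabcb  (last char: 'b')
  sorted[5] = baac$cabcbacc  (last char: 'c')
  sorted[6] = baccbaac$cabc  (last char: 'c')
  sorted[7] = bcbaccbaac$ca  (last char: 'a')
  sorted[8] = c$cabcbaccbaa  (last char: 'a')
  sorted[9] = cabcbaccbaac$  (last char: '$')
  sorted[10] = cbaac$cabcbac  (last char: 'c')
  sorted[11] = cbaccbaac$cab  (last char: 'b')
  sorted[12] = ccbaac$cabcba  (last char: 'a')
Last column: cbcabccaa$cba
Original string S is at sorted index 9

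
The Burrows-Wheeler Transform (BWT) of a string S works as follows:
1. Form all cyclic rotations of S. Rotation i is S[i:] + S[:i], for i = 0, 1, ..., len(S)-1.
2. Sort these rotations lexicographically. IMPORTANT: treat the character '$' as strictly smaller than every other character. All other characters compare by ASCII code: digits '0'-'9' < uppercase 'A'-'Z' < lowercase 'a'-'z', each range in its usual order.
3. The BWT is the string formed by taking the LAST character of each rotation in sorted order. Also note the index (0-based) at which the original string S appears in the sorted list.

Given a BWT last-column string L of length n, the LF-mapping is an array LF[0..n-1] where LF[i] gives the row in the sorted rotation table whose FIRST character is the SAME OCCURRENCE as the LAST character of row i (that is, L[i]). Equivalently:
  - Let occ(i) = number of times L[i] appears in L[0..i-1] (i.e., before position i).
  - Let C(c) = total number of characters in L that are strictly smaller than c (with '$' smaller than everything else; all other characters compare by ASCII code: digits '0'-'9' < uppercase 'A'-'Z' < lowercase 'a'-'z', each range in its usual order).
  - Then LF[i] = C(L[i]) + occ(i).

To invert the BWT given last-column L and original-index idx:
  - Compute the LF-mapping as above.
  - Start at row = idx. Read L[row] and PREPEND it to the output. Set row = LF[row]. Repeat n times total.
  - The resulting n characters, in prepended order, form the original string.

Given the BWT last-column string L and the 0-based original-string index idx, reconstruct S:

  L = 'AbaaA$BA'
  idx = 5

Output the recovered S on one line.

Answer: aABaAbA$

Derivation:
LF mapping: 1 7 5 6 2 0 4 3
Walk LF starting at row 5, prepending L[row]:
  step 1: row=5, L[5]='$', prepend. Next row=LF[5]=0
  step 2: row=0, L[0]='A', prepend. Next row=LF[0]=1
  step 3: row=1, L[1]='b', prepend. Next row=LF[1]=7
  step 4: row=7, L[7]='A', prepend. Next row=LF[7]=3
  step 5: row=3, L[3]='a', prepend. Next row=LF[3]=6
  step 6: row=6, L[6]='B', prepend. Next row=LF[6]=4
  step 7: row=4, L[4]='A', prepend. Next row=LF[4]=2
  step 8: row=2, L[2]='a', prepend. Next row=LF[2]=5
Reversed output: aABaAbA$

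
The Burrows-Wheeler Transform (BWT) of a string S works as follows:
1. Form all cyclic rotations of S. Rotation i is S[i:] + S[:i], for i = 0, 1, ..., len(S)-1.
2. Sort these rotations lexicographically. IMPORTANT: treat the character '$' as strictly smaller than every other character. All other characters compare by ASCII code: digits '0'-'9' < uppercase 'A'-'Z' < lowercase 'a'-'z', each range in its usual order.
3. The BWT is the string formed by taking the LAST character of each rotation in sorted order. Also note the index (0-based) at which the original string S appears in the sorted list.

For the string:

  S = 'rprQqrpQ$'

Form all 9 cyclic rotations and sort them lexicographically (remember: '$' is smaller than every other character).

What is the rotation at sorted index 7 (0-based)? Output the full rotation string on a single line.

Answer: rpQ$rprQq

Derivation:
All 9 rotations (rotation i = S[i:]+S[:i]):
  rot[0] = rprQqrpQ$
  rot[1] = prQqrpQ$r
  rot[2] = rQqrpQ$rp
  rot[3] = QqrpQ$rpr
  rot[4] = qrpQ$rprQ
  rot[5] = rpQ$rprQq
  rot[6] = pQ$rprQqr
  rot[7] = Q$rprQqrp
  rot[8] = $rprQqrpQ
Sorted (with $ < everything):
  sorted[0] = $rprQqrpQ
  sorted[1] = Q$rprQqrp
  sorted[2] = QqrpQ$rpr
  sorted[3] = pQ$rprQqr
  sorted[4] = prQqrpQ$r
  sorted[5] = qrpQ$rprQ
  sorted[6] = rQqrpQ$rp
  sorted[7] = rpQ$rprQq
  sorted[8] = rprQqrpQ$
sorted[7] = rpQ$rprQq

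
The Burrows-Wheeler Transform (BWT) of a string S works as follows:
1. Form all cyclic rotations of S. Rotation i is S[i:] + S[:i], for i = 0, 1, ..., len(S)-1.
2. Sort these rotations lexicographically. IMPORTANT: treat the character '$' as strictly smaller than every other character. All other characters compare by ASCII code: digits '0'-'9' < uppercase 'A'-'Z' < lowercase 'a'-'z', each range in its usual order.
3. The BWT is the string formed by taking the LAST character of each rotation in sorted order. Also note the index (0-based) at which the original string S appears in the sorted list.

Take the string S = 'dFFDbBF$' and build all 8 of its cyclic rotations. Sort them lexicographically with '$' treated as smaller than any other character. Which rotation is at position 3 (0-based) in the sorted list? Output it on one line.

Answer: F$dFFDbB

Derivation:
All 8 rotations (rotation i = S[i:]+S[:i]):
  rot[0] = dFFDbBF$
  rot[1] = FFDbBF$d
  rot[2] = FDbBF$dF
  rot[3] = DbBF$dFF
  rot[4] = bBF$dFFD
  rot[5] = BF$dFFDb
  rot[6] = F$dFFDbB
  rot[7] = $dFFDbBF
Sorted (with $ < everything):
  sorted[0] = $dFFDbBF
  sorted[1] = BF$dFFDb
  sorted[2] = DbBF$dFF
  sorted[3] = F$dFFDbB
  sorted[4] = FDbBF$dF
  sorted[5] = FFDbBF$d
  sorted[6] = bBF$dFFD
  sorted[7] = dFFDbBF$
sorted[3] = F$dFFDbB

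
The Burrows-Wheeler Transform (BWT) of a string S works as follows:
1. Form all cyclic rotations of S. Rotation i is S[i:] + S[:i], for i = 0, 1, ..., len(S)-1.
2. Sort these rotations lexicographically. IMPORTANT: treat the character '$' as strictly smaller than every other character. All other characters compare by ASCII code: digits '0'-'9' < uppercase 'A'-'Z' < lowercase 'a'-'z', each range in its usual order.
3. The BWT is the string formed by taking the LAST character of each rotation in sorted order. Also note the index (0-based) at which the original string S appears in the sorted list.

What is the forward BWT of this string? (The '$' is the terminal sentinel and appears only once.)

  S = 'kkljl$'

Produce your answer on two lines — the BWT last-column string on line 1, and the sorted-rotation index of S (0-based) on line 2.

Answer: ll$kjk
2

Derivation:
All 6 rotations (rotation i = S[i:]+S[:i]):
  rot[0] = kkljl$
  rot[1] = kljl$k
  rot[2] = ljl$kk
  rot[3] = jl$kkl
  rot[4] = l$kklj
  rot[5] = $kkljl
Sorted (with $ < everything):
  sorted[0] = $kkljl  (last char: 'l')
  sorted[1] = jl$kkl  (last char: 'l')
  sorted[2] = kkljl$  (last char: '$')
  sorted[3] = kljl$k  (last char: 'k')
  sorted[4] = l$kklj  (last char: 'j')
  sorted[5] = ljl$kk  (last char: 'k')
Last column: ll$kjk
Original string S is at sorted index 2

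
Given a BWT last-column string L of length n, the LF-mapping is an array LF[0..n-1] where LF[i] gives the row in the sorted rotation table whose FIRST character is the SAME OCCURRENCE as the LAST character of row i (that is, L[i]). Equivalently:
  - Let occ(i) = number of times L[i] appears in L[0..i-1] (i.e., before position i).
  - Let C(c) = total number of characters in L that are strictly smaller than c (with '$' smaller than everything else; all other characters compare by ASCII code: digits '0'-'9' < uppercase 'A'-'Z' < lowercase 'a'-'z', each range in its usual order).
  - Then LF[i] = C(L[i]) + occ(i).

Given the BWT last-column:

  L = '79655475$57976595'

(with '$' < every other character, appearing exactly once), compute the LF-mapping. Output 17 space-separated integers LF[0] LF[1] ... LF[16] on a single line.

Char counts: '$':1, '4':1, '5':6, '6':2, '7':4, '9':3
C (first-col start): C('$')=0, C('4')=1, C('5')=2, C('6')=8, C('7')=10, C('9')=14
L[0]='7': occ=0, LF[0]=C('7')+0=10+0=10
L[1]='9': occ=0, LF[1]=C('9')+0=14+0=14
L[2]='6': occ=0, LF[2]=C('6')+0=8+0=8
L[3]='5': occ=0, LF[3]=C('5')+0=2+0=2
L[4]='5': occ=1, LF[4]=C('5')+1=2+1=3
L[5]='4': occ=0, LF[5]=C('4')+0=1+0=1
L[6]='7': occ=1, LF[6]=C('7')+1=10+1=11
L[7]='5': occ=2, LF[7]=C('5')+2=2+2=4
L[8]='$': occ=0, LF[8]=C('$')+0=0+0=0
L[9]='5': occ=3, LF[9]=C('5')+3=2+3=5
L[10]='7': occ=2, LF[10]=C('7')+2=10+2=12
L[11]='9': occ=1, LF[11]=C('9')+1=14+1=15
L[12]='7': occ=3, LF[12]=C('7')+3=10+3=13
L[13]='6': occ=1, LF[13]=C('6')+1=8+1=9
L[14]='5': occ=4, LF[14]=C('5')+4=2+4=6
L[15]='9': occ=2, LF[15]=C('9')+2=14+2=16
L[16]='5': occ=5, LF[16]=C('5')+5=2+5=7

Answer: 10 14 8 2 3 1 11 4 0 5 12 15 13 9 6 16 7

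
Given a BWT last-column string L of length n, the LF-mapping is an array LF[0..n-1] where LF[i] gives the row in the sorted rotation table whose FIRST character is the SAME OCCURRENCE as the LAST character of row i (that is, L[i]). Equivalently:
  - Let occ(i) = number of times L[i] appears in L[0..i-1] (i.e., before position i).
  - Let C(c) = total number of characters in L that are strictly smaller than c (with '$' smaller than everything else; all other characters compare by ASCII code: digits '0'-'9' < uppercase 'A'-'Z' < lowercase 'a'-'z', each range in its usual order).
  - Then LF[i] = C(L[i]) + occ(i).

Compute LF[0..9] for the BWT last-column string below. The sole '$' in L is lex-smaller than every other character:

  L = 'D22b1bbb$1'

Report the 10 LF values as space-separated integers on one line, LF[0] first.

Answer: 5 3 4 6 1 7 8 9 0 2

Derivation:
Char counts: '$':1, '1':2, '2':2, 'D':1, 'b':4
C (first-col start): C('$')=0, C('1')=1, C('2')=3, C('D')=5, C('b')=6
L[0]='D': occ=0, LF[0]=C('D')+0=5+0=5
L[1]='2': occ=0, LF[1]=C('2')+0=3+0=3
L[2]='2': occ=1, LF[2]=C('2')+1=3+1=4
L[3]='b': occ=0, LF[3]=C('b')+0=6+0=6
L[4]='1': occ=0, LF[4]=C('1')+0=1+0=1
L[5]='b': occ=1, LF[5]=C('b')+1=6+1=7
L[6]='b': occ=2, LF[6]=C('b')+2=6+2=8
L[7]='b': occ=3, LF[7]=C('b')+3=6+3=9
L[8]='$': occ=0, LF[8]=C('$')+0=0+0=0
L[9]='1': occ=1, LF[9]=C('1')+1=1+1=2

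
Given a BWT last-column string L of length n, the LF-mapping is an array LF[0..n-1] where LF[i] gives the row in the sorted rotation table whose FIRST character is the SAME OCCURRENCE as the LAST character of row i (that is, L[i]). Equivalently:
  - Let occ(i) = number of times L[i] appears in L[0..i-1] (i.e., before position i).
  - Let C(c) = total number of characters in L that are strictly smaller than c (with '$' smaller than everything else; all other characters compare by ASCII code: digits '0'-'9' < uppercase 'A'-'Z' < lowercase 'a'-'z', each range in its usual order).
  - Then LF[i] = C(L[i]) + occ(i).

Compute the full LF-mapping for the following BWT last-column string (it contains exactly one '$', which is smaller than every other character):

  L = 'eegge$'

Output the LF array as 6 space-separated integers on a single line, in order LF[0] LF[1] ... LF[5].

Answer: 1 2 4 5 3 0

Derivation:
Char counts: '$':1, 'e':3, 'g':2
C (first-col start): C('$')=0, C('e')=1, C('g')=4
L[0]='e': occ=0, LF[0]=C('e')+0=1+0=1
L[1]='e': occ=1, LF[1]=C('e')+1=1+1=2
L[2]='g': occ=0, LF[2]=C('g')+0=4+0=4
L[3]='g': occ=1, LF[3]=C('g')+1=4+1=5
L[4]='e': occ=2, LF[4]=C('e')+2=1+2=3
L[5]='$': occ=0, LF[5]=C('$')+0=0+0=0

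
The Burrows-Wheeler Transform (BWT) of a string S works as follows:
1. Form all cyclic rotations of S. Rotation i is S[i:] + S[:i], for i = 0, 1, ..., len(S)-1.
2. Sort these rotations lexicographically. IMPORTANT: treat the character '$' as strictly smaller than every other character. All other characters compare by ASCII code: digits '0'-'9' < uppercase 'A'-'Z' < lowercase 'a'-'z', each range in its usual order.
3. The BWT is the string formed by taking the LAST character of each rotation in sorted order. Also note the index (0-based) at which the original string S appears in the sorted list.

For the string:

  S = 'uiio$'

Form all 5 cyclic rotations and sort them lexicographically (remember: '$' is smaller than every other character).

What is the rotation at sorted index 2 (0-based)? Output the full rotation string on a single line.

Answer: io$ui

Derivation:
All 5 rotations (rotation i = S[i:]+S[:i]):
  rot[0] = uiio$
  rot[1] = iio$u
  rot[2] = io$ui
  rot[3] = o$uii
  rot[4] = $uiio
Sorted (with $ < everything):
  sorted[0] = $uiio
  sorted[1] = iio$u
  sorted[2] = io$ui
  sorted[3] = o$uii
  sorted[4] = uiio$
sorted[2] = io$ui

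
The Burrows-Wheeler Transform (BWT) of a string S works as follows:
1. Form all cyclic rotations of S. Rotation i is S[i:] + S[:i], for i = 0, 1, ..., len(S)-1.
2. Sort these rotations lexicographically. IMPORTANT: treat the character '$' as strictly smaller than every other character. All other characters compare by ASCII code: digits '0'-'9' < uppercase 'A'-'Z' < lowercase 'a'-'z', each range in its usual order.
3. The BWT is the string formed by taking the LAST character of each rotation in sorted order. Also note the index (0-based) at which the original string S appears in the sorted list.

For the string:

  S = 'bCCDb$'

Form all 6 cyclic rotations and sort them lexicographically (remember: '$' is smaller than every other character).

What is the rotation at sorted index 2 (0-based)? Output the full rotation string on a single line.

All 6 rotations (rotation i = S[i:]+S[:i]):
  rot[0] = bCCDb$
  rot[1] = CCDb$b
  rot[2] = CDb$bC
  rot[3] = Db$bCC
  rot[4] = b$bCCD
  rot[5] = $bCCDb
Sorted (with $ < everything):
  sorted[0] = $bCCDb
  sorted[1] = CCDb$b
  sorted[2] = CDb$bC
  sorted[3] = Db$bCC
  sorted[4] = b$bCCD
  sorted[5] = bCCDb$
sorted[2] = CDb$bC

Answer: CDb$bC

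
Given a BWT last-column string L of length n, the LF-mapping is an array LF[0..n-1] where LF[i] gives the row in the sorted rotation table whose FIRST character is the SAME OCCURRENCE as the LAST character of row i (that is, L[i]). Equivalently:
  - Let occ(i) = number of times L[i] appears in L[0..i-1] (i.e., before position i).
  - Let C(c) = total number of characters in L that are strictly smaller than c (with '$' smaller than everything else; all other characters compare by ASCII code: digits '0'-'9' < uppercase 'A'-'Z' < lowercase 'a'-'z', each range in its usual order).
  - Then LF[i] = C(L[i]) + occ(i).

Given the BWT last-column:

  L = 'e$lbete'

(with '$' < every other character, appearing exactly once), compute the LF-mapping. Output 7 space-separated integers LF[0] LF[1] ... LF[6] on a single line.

Char counts: '$':1, 'b':1, 'e':3, 'l':1, 't':1
C (first-col start): C('$')=0, C('b')=1, C('e')=2, C('l')=5, C('t')=6
L[0]='e': occ=0, LF[0]=C('e')+0=2+0=2
L[1]='$': occ=0, LF[1]=C('$')+0=0+0=0
L[2]='l': occ=0, LF[2]=C('l')+0=5+0=5
L[3]='b': occ=0, LF[3]=C('b')+0=1+0=1
L[4]='e': occ=1, LF[4]=C('e')+1=2+1=3
L[5]='t': occ=0, LF[5]=C('t')+0=6+0=6
L[6]='e': occ=2, LF[6]=C('e')+2=2+2=4

Answer: 2 0 5 1 3 6 4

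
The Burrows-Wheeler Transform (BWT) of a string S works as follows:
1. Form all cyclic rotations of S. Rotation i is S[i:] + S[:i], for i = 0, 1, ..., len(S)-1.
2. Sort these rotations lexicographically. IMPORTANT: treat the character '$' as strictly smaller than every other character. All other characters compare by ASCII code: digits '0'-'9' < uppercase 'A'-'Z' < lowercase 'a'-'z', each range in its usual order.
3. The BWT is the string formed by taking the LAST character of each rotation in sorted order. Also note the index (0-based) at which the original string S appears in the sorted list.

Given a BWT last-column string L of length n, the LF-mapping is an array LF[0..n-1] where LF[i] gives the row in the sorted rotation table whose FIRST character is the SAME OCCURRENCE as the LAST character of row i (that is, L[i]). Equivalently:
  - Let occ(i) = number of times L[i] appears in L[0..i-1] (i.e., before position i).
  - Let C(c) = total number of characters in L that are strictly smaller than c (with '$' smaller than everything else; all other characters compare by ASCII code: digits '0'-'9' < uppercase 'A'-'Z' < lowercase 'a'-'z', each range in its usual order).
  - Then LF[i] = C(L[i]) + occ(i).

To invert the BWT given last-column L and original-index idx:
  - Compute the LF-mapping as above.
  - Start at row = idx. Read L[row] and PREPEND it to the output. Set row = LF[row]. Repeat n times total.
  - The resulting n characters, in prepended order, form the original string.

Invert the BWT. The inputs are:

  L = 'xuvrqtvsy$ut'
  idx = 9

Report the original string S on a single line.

LF mapping: 10 6 8 2 1 4 9 3 11 0 7 5
Walk LF starting at row 9, prepending L[row]:
  step 1: row=9, L[9]='$', prepend. Next row=LF[9]=0
  step 2: row=0, L[0]='x', prepend. Next row=LF[0]=10
  step 3: row=10, L[10]='u', prepend. Next row=LF[10]=7
  step 4: row=7, L[7]='s', prepend. Next row=LF[7]=3
  step 5: row=3, L[3]='r', prepend. Next row=LF[3]=2
  step 6: row=2, L[2]='v', prepend. Next row=LF[2]=8
  step 7: row=8, L[8]='y', prepend. Next row=LF[8]=11
  step 8: row=11, L[11]='t', prepend. Next row=LF[11]=5
  step 9: row=5, L[5]='t', prepend. Next row=LF[5]=4
  step 10: row=4, L[4]='q', prepend. Next row=LF[4]=1
  step 11: row=1, L[1]='u', prepend. Next row=LF[1]=6
  step 12: row=6, L[6]='v', prepend. Next row=LF[6]=9
Reversed output: vuqttyvrsux$

Answer: vuqttyvrsux$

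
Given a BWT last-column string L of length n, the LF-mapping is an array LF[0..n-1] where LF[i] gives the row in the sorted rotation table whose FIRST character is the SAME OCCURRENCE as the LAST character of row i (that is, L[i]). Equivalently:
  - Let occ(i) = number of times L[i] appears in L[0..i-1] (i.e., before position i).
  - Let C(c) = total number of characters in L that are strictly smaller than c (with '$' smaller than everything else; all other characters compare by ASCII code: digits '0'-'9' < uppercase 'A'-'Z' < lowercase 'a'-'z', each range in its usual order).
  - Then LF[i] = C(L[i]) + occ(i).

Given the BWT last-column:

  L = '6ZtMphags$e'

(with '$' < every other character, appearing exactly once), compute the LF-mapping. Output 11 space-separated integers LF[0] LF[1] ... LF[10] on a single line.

Answer: 1 3 10 2 8 7 4 6 9 0 5

Derivation:
Char counts: '$':1, '6':1, 'M':1, 'Z':1, 'a':1, 'e':1, 'g':1, 'h':1, 'p':1, 's':1, 't':1
C (first-col start): C('$')=0, C('6')=1, C('M')=2, C('Z')=3, C('a')=4, C('e')=5, C('g')=6, C('h')=7, C('p')=8, C('s')=9, C('t')=10
L[0]='6': occ=0, LF[0]=C('6')+0=1+0=1
L[1]='Z': occ=0, LF[1]=C('Z')+0=3+0=3
L[2]='t': occ=0, LF[2]=C('t')+0=10+0=10
L[3]='M': occ=0, LF[3]=C('M')+0=2+0=2
L[4]='p': occ=0, LF[4]=C('p')+0=8+0=8
L[5]='h': occ=0, LF[5]=C('h')+0=7+0=7
L[6]='a': occ=0, LF[6]=C('a')+0=4+0=4
L[7]='g': occ=0, LF[7]=C('g')+0=6+0=6
L[8]='s': occ=0, LF[8]=C('s')+0=9+0=9
L[9]='$': occ=0, LF[9]=C('$')+0=0+0=0
L[10]='e': occ=0, LF[10]=C('e')+0=5+0=5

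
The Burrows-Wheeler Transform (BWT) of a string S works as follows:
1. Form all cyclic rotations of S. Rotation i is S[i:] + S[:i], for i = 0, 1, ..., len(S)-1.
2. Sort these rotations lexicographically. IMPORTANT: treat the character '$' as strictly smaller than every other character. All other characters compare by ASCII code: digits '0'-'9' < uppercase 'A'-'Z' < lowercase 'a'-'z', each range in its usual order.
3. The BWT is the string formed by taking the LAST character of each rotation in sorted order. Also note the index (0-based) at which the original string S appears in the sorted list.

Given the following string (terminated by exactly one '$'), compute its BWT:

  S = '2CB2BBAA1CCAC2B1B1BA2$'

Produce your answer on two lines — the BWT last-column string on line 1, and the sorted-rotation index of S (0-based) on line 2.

All 22 rotations (rotation i = S[i:]+S[:i]):
  rot[0] = 2CB2BBAA1CCAC2B1B1BA2$
  rot[1] = CB2BBAA1CCAC2B1B1BA2$2
  rot[2] = B2BBAA1CCAC2B1B1BA2$2C
  rot[3] = 2BBAA1CCAC2B1B1BA2$2CB
  rot[4] = BBAA1CCAC2B1B1BA2$2CB2
  rot[5] = BAA1CCAC2B1B1BA2$2CB2B
  rot[6] = AA1CCAC2B1B1BA2$2CB2BB
  rot[7] = A1CCAC2B1B1BA2$2CB2BBA
  rot[8] = 1CCAC2B1B1BA2$2CB2BBAA
  rot[9] = CCAC2B1B1BA2$2CB2BBAA1
  rot[10] = CAC2B1B1BA2$2CB2BBAA1C
  rot[11] = AC2B1B1BA2$2CB2BBAA1CC
  rot[12] = C2B1B1BA2$2CB2BBAA1CCA
  rot[13] = 2B1B1BA2$2CB2BBAA1CCAC
  rot[14] = B1B1BA2$2CB2BBAA1CCAC2
  rot[15] = 1B1BA2$2CB2BBAA1CCAC2B
  rot[16] = B1BA2$2CB2BBAA1CCAC2B1
  rot[17] = 1BA2$2CB2BBAA1CCAC2B1B
  rot[18] = BA2$2CB2BBAA1CCAC2B1B1
  rot[19] = A2$2CB2BBAA1CCAC2B1B1B
  rot[20] = 2$2CB2BBAA1CCAC2B1B1BA
  rot[21] = $2CB2BBAA1CCAC2B1B1BA2
Sorted (with $ < everything):
  sorted[0] = $2CB2BBAA1CCAC2B1B1BA2  (last char: '2')
  sorted[1] = 1B1BA2$2CB2BBAA1CCAC2B  (last char: 'B')
  sorted[2] = 1BA2$2CB2BBAA1CCAC2B1B  (last char: 'B')
  sorted[3] = 1CCAC2B1B1BA2$2CB2BBAA  (last char: 'A')
  sorted[4] = 2$2CB2BBAA1CCAC2B1B1BA  (last char: 'A')
  sorted[5] = 2B1B1BA2$2CB2BBAA1CCAC  (last char: 'C')
  sorted[6] = 2BBAA1CCAC2B1B1BA2$2CB  (last char: 'B')
  sorted[7] = 2CB2BBAA1CCAC2B1B1BA2$  (last char: '$')
  sorted[8] = A1CCAC2B1B1BA2$2CB2BBA  (last char: 'A')
  sorted[9] = A2$2CB2BBAA1CCAC2B1B1B  (last char: 'B')
  sorted[10] = AA1CCAC2B1B1BA2$2CB2BB  (last char: 'B')
  sorted[11] = AC2B1B1BA2$2CB2BBAA1CC  (last char: 'C')
  sorted[12] = B1B1BA2$2CB2BBAA1CCAC2  (last char: '2')
  sorted[13] = B1BA2$2CB2BBAA1CCAC2B1  (last char: '1')
  sorted[14] = B2BBAA1CCAC2B1B1BA2$2C  (last char: 'C')
  sorted[15] = BA2$2CB2BBAA1CCAC2B1B1  (last char: '1')
  sorted[16] = BAA1CCAC2B1B1BA2$2CB2B  (last char: 'B')
  sorted[17] = BBAA1CCAC2B1B1BA2$2CB2  (last char: '2')
  sorted[18] = C2B1B1BA2$2CB2BBAA1CCA  (last char: 'A')
  sorted[19] = CAC2B1B1BA2$2CB2BBAA1C  (last char: 'C')
  sorted[20] = CB2BBAA1CCAC2B1B1BA2$2  (last char: '2')
  sorted[21] = CCAC2B1B1BA2$2CB2BBAA1  (last char: '1')
Last column: 2BBAACB$ABBC21C1B2AC21
Original string S is at sorted index 7

Answer: 2BBAACB$ABBC21C1B2AC21
7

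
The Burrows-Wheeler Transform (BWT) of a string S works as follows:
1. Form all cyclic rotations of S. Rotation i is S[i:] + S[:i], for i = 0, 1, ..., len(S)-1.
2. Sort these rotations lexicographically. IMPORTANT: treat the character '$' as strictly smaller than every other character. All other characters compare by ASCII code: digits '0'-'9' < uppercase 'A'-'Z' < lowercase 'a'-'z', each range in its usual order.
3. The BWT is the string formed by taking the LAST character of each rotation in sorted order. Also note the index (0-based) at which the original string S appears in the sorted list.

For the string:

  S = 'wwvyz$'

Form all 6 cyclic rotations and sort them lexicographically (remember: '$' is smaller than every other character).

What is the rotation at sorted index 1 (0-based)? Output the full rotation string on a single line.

All 6 rotations (rotation i = S[i:]+S[:i]):
  rot[0] = wwvyz$
  rot[1] = wvyz$w
  rot[2] = vyz$ww
  rot[3] = yz$wwv
  rot[4] = z$wwvy
  rot[5] = $wwvyz
Sorted (with $ < everything):
  sorted[0] = $wwvyz
  sorted[1] = vyz$ww
  sorted[2] = wvyz$w
  sorted[3] = wwvyz$
  sorted[4] = yz$wwv
  sorted[5] = z$wwvy
sorted[1] = vyz$ww

Answer: vyz$ww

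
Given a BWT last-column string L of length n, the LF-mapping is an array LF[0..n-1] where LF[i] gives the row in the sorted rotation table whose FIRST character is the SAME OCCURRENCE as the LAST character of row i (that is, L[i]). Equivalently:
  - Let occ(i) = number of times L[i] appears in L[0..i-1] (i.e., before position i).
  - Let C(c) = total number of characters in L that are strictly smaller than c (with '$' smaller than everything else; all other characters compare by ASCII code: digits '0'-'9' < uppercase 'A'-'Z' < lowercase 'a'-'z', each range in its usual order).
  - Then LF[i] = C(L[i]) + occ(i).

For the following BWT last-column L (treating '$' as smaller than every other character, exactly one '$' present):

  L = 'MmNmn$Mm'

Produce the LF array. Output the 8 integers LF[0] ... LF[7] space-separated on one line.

Char counts: '$':1, 'M':2, 'N':1, 'm':3, 'n':1
C (first-col start): C('$')=0, C('M')=1, C('N')=3, C('m')=4, C('n')=7
L[0]='M': occ=0, LF[0]=C('M')+0=1+0=1
L[1]='m': occ=0, LF[1]=C('m')+0=4+0=4
L[2]='N': occ=0, LF[2]=C('N')+0=3+0=3
L[3]='m': occ=1, LF[3]=C('m')+1=4+1=5
L[4]='n': occ=0, LF[4]=C('n')+0=7+0=7
L[5]='$': occ=0, LF[5]=C('$')+0=0+0=0
L[6]='M': occ=1, LF[6]=C('M')+1=1+1=2
L[7]='m': occ=2, LF[7]=C('m')+2=4+2=6

Answer: 1 4 3 5 7 0 2 6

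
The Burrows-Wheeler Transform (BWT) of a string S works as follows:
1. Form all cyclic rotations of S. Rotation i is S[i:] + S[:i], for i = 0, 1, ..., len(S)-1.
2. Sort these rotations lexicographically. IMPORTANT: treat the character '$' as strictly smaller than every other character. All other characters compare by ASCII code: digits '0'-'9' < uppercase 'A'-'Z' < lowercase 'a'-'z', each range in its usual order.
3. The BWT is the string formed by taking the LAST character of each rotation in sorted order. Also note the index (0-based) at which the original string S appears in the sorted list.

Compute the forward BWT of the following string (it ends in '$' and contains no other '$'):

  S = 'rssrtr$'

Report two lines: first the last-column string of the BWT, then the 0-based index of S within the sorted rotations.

All 7 rotations (rotation i = S[i:]+S[:i]):
  rot[0] = rssrtr$
  rot[1] = ssrtr$r
  rot[2] = srtr$rs
  rot[3] = rtr$rss
  rot[4] = tr$rssr
  rot[5] = r$rssrt
  rot[6] = $rssrtr
Sorted (with $ < everything):
  sorted[0] = $rssrtr  (last char: 'r')
  sorted[1] = r$rssrt  (last char: 't')
  sorted[2] = rssrtr$  (last char: '$')
  sorted[3] = rtr$rss  (last char: 's')
  sorted[4] = srtr$rs  (last char: 's')
  sorted[5] = ssrtr$r  (last char: 'r')
  sorted[6] = tr$rssr  (last char: 'r')
Last column: rt$ssrr
Original string S is at sorted index 2

Answer: rt$ssrr
2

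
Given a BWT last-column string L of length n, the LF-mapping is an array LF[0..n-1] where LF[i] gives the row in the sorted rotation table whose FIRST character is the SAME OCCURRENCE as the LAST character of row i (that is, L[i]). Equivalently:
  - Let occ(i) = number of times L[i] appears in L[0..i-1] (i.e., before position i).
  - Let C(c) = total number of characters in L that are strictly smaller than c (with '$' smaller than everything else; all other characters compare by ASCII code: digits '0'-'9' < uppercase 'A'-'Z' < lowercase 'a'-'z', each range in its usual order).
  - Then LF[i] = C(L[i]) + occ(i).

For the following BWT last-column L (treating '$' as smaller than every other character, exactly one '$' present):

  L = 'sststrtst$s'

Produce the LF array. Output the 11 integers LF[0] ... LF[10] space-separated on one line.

Answer: 2 3 7 4 8 1 9 5 10 0 6

Derivation:
Char counts: '$':1, 'r':1, 's':5, 't':4
C (first-col start): C('$')=0, C('r')=1, C('s')=2, C('t')=7
L[0]='s': occ=0, LF[0]=C('s')+0=2+0=2
L[1]='s': occ=1, LF[1]=C('s')+1=2+1=3
L[2]='t': occ=0, LF[2]=C('t')+0=7+0=7
L[3]='s': occ=2, LF[3]=C('s')+2=2+2=4
L[4]='t': occ=1, LF[4]=C('t')+1=7+1=8
L[5]='r': occ=0, LF[5]=C('r')+0=1+0=1
L[6]='t': occ=2, LF[6]=C('t')+2=7+2=9
L[7]='s': occ=3, LF[7]=C('s')+3=2+3=5
L[8]='t': occ=3, LF[8]=C('t')+3=7+3=10
L[9]='$': occ=0, LF[9]=C('$')+0=0+0=0
L[10]='s': occ=4, LF[10]=C('s')+4=2+4=6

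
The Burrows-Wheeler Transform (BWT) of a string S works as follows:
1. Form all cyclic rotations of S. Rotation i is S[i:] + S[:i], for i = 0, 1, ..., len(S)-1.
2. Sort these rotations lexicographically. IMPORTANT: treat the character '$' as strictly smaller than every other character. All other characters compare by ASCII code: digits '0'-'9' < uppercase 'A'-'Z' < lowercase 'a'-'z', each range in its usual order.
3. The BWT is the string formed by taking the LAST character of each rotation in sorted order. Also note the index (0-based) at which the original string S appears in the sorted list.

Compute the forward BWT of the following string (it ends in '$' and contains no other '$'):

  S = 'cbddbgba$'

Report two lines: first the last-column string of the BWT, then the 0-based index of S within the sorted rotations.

All 9 rotations (rotation i = S[i:]+S[:i]):
  rot[0] = cbddbgba$
  rot[1] = bddbgba$c
  rot[2] = ddbgba$cb
  rot[3] = dbgba$cbd
  rot[4] = bgba$cbdd
  rot[5] = gba$cbddb
  rot[6] = ba$cbddbg
  rot[7] = a$cbddbgb
  rot[8] = $cbddbgba
Sorted (with $ < everything):
  sorted[0] = $cbddbgba  (last char: 'a')
  sorted[1] = a$cbddbgb  (last char: 'b')
  sorted[2] = ba$cbddbg  (last char: 'g')
  sorted[3] = bddbgba$c  (last char: 'c')
  sorted[4] = bgba$cbdd  (last char: 'd')
  sorted[5] = cbddbgba$  (last char: '$')
  sorted[6] = dbgba$cbd  (last char: 'd')
  sorted[7] = ddbgba$cb  (last char: 'b')
  sorted[8] = gba$cbddb  (last char: 'b')
Last column: abgcd$dbb
Original string S is at sorted index 5

Answer: abgcd$dbb
5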